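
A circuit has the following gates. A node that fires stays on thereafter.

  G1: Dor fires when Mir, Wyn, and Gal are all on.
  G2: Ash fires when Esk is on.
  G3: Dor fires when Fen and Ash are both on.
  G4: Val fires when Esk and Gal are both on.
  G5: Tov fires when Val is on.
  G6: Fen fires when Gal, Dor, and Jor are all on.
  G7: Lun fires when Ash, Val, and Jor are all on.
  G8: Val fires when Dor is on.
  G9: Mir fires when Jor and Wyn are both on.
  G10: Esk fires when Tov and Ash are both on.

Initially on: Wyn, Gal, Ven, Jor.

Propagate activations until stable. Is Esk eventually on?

Esk would need Tov and Ash (G10), but Ash never turns on.

No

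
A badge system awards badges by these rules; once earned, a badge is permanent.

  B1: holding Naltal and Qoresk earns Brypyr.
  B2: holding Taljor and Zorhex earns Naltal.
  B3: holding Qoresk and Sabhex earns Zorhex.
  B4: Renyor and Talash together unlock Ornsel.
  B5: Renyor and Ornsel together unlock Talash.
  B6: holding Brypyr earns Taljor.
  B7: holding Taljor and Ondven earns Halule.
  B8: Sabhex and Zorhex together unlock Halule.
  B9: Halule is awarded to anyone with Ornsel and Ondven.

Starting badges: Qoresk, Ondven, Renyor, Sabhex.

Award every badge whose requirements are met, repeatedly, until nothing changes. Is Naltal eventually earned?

Naltal would need Taljor and Zorhex (B2), but Taljor is never earned.

No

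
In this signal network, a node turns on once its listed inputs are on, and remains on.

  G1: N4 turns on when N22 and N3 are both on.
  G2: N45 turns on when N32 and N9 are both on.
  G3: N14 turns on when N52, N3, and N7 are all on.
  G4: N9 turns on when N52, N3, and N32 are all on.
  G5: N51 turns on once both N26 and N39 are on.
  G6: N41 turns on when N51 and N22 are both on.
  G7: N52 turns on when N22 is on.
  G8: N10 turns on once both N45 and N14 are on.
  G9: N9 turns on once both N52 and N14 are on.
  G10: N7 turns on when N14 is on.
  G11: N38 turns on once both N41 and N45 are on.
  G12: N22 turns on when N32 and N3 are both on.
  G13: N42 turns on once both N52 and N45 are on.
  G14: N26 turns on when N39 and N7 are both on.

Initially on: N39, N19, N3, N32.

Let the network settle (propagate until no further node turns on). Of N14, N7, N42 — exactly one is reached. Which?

G12: N32 and N3 on → N22 on.
G7: N22 on → N52 on.
N52, N3, and N32 are on, so N9 turns on (G4).
N32 and N9 are on, so N45 turns on (G2).
N52 and N45 are on, so N42 turns on (G13).
N7 would need N14 (G10), but N14 never turns on. N14 would need N52, N3, and N7 (G3), but N7 never turns on.

N42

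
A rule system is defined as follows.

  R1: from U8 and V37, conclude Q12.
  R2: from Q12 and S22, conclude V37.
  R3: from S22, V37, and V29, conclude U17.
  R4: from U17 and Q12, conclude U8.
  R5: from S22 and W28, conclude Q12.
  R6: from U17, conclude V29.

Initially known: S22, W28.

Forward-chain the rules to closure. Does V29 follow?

V29 would need U17 (R6), but U17 is never established.

No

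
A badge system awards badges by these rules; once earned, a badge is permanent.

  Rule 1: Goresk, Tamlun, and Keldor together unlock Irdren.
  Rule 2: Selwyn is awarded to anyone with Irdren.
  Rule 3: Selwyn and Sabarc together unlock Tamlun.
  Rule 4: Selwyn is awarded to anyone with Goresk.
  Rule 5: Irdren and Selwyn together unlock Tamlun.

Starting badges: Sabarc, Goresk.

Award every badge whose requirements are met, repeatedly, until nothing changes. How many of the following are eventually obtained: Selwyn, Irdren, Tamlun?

With Goresk, Selwyn is earned (Rule 4).
With Selwyn and Sabarc, Tamlun is earned (Rule 3).
Selwyn: reached.
Irdren would need Goresk, Tamlun, and Keldor (Rule 1), but Keldor is never earned.
Tamlun: reached.
Reached: Selwyn and Tamlun — 2 of the 3.

2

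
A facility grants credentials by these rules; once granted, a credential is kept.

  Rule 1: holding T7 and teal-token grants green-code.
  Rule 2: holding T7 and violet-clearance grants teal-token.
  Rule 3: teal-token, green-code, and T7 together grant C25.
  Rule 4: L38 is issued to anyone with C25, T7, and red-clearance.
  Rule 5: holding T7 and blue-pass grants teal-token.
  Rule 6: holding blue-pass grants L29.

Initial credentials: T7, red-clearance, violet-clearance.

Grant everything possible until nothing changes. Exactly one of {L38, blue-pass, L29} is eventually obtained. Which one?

Holding T7 and violet-clearance grants teal-token (Rule 2).
Holding T7 and teal-token grants green-code (Rule 1).
Holding teal-token, green-code, and T7 grants C25 (Rule 3).
Holding C25, T7, and red-clearance grants L38 (Rule 4).
L29 would need blue-pass (Rule 6), but blue-pass is never granted. No rule produces blue-pass, and it is not given.

L38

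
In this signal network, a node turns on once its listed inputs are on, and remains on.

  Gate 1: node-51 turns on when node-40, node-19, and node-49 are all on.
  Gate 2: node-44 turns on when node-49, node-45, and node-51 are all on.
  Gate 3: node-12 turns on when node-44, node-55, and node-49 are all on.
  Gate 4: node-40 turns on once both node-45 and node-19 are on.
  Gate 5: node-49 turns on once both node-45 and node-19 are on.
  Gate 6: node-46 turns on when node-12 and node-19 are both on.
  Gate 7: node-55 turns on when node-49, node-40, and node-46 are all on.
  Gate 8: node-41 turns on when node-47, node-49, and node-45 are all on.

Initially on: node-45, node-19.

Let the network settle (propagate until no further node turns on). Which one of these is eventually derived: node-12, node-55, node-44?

node-44

Gate 4: node-45 and node-19 on → node-40 on.
node-45 and node-19 are on, so node-49 turns on (Gate 5).
Gate 1: node-40, node-19, and node-49 on → node-51 on.
Gate 2: node-49, node-45, and node-51 on → node-44 on.
node-55 would need node-49, node-40, and node-46 (Gate 7), but node-46 never turns on. node-12 would need node-44, node-55, and node-49 (Gate 3), but node-55 never turns on.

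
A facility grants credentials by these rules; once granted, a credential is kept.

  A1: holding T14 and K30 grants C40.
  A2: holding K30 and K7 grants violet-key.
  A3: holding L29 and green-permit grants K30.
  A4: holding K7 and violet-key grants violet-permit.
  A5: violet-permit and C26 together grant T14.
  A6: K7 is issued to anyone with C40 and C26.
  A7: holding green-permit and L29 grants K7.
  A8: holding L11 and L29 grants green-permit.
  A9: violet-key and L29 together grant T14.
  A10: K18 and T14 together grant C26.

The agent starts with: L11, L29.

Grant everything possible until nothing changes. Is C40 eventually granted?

Holding L11 and L29 grants green-permit (A8).
Holding L29 and green-permit grants K30 (A3).
Holding green-permit and L29 grants K7 (A7).
Holding K30 and K7 grants violet-key (A2).
Holding violet-key and L29 grants T14 (A9).
Holding T14 and K30 grants C40 (A1).

Yes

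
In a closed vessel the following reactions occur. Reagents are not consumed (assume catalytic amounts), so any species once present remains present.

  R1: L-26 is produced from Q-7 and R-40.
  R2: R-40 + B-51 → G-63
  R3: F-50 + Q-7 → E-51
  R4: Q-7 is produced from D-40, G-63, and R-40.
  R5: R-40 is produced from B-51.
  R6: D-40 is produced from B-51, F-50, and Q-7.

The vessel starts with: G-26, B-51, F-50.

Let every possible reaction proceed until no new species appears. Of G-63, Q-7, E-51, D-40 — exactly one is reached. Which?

G-63

B-51 present → R-40 forms (R5).
R-40 and B-51 present → G-63 forms (R2).
D-40 would need B-51, F-50, and Q-7 (R6), but Q-7 never forms. Q-7 would need D-40, G-63, and R-40 (R4), but D-40 never forms. E-51 would need F-50 and Q-7 (R3), but Q-7 never forms.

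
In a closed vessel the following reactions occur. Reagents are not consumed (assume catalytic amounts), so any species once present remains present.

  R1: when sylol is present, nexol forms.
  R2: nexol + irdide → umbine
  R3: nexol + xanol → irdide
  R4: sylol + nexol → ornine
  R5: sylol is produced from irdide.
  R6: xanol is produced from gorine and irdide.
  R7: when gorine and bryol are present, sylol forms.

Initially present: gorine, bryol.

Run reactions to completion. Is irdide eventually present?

irdide would need nexol and xanol (R3), but xanol never forms.

No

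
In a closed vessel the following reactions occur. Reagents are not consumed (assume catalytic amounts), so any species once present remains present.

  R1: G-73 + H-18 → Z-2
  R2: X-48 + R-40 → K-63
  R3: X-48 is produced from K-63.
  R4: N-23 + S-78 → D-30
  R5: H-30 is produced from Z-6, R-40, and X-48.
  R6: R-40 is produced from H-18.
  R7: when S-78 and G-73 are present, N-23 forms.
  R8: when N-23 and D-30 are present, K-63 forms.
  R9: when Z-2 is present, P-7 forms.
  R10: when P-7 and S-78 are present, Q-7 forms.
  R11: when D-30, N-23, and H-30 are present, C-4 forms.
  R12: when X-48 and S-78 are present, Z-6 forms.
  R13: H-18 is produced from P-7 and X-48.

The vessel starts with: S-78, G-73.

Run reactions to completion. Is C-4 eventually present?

No

C-4 would need D-30, N-23, and H-30 (R11), but H-30 never forms.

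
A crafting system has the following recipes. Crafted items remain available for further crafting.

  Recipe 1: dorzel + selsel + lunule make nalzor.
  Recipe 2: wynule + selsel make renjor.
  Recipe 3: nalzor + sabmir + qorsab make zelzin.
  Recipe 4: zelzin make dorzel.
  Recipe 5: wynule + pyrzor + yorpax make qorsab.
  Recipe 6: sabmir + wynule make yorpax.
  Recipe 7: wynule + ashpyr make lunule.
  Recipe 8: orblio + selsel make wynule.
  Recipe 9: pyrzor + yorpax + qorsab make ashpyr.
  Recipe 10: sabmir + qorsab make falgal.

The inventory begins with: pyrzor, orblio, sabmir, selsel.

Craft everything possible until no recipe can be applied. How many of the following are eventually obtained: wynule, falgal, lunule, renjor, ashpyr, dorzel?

5

Using Recipe 8, orblio and selsel make wynule.
sabmir + wynule → yorpax (Recipe 6).
wynule + selsel → renjor (Recipe 2).
wynule + pyrzor + yorpax → qorsab (Recipe 5).
sabmir + qorsab → falgal (Recipe 10).
pyrzor + yorpax + qorsab → ashpyr (Recipe 9).
Using Recipe 7, wynule and ashpyr make lunule.
wynule: reached.
falgal: reached.
lunule: reached.
renjor: reached.
ashpyr: reached.
dorzel would need zelzin (Recipe 4), but zelzin is never obtained.
Reached: wynule, falgal, lunule, renjor, and ashpyr — 5 of the 6.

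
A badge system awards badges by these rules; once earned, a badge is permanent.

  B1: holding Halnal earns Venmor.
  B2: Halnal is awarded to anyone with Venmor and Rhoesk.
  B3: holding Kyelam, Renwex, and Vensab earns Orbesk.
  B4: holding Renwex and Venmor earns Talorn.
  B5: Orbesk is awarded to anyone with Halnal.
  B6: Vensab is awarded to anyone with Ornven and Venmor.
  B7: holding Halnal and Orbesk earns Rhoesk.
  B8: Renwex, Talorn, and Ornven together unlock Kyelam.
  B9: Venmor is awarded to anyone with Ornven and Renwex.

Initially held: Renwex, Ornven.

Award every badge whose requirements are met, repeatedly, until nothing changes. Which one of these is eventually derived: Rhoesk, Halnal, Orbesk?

Orbesk

With Ornven and Renwex, Venmor is earned (B9).
With Renwex and Venmor, Talorn is earned (B4).
With Ornven and Venmor, Vensab is earned (B6).
With Renwex, Talorn, and Ornven, Kyelam is earned (B8).
With Kyelam, Renwex, and Vensab, Orbesk is earned (B3).
Halnal would need Venmor and Rhoesk (B2), but Rhoesk is never earned. Rhoesk would need Halnal and Orbesk (B7), but Halnal is never earned.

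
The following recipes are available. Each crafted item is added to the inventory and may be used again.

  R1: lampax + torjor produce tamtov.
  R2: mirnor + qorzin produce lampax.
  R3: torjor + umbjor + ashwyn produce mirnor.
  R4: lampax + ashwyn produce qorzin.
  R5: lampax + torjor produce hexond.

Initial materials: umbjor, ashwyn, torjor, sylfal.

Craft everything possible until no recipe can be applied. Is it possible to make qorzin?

No

qorzin would need lampax and ashwyn (R4), but lampax is never obtained.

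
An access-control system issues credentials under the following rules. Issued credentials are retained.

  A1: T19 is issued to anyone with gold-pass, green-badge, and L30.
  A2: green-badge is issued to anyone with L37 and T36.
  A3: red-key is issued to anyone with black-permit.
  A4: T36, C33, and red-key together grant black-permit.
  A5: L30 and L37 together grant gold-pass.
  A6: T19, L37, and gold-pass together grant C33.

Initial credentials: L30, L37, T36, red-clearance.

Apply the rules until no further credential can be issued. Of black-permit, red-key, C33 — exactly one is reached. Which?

Holding L30 and L37 grants gold-pass (A5).
Holding L37 and T36 grants green-badge (A2).
Holding gold-pass, green-badge, and L30 grants T19 (A1).
Holding T19, L37, and gold-pass grants C33 (A6).
red-key would need black-permit (A3), but black-permit is never granted. black-permit would need T36, C33, and red-key (A4), but red-key is never granted.

C33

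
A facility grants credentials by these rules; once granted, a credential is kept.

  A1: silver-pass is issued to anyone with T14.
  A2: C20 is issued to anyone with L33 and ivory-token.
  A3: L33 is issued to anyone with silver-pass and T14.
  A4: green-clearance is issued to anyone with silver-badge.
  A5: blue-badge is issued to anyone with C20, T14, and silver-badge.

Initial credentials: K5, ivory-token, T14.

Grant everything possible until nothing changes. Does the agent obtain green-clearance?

green-clearance would need silver-badge (A4), but silver-badge is never granted.

No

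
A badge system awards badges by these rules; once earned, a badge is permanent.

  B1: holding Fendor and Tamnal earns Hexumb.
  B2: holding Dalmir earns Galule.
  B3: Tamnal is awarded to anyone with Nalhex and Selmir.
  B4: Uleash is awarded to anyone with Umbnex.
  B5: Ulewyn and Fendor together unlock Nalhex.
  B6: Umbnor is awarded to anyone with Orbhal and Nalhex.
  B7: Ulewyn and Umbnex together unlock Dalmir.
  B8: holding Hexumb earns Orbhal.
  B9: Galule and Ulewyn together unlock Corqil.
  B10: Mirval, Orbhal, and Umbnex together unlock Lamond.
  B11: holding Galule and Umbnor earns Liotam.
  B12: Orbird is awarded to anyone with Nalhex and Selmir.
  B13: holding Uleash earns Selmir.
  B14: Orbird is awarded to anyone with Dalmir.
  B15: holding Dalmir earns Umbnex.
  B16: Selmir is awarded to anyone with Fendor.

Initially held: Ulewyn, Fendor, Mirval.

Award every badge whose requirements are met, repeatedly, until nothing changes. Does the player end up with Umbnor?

Yes

With Ulewyn and Fendor, Nalhex is earned (B5).
With Fendor, Selmir is earned (B16).
With Nalhex and Selmir, Tamnal is earned (B3).
With Fendor and Tamnal, Hexumb is earned (B1).
With Hexumb, Orbhal is earned (B8).
With Orbhal and Nalhex, Umbnor is earned (B6).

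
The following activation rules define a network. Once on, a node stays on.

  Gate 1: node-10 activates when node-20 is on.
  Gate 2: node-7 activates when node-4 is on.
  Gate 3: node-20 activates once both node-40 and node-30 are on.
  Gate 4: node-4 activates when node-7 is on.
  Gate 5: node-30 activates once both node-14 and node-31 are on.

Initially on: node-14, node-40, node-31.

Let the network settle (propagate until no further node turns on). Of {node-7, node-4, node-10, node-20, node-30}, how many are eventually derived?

3

Gate 5: node-14 and node-31 on → node-30 on.
Gate 3: node-40 and node-30 on → node-20 on.
node-20 is on, so node-10 activates (Gate 1).
node-7 would need node-4 (Gate 2), but node-4 never turns on.
node-4 would need node-7 (Gate 4), but node-7 never turns on.
node-10: reached.
node-20: reached.
node-30: reached.
Reached: node-10, node-20, and node-30 — 3 of the 5.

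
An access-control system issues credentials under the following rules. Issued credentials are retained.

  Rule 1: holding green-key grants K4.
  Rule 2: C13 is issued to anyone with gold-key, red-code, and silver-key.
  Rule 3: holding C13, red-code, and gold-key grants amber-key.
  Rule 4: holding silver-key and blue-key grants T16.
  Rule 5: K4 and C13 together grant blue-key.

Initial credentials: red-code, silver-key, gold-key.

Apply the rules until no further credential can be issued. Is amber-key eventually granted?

Yes

Holding gold-key, red-code, and silver-key grants C13 (Rule 2).
Holding C13, red-code, and gold-key grants amber-key (Rule 3).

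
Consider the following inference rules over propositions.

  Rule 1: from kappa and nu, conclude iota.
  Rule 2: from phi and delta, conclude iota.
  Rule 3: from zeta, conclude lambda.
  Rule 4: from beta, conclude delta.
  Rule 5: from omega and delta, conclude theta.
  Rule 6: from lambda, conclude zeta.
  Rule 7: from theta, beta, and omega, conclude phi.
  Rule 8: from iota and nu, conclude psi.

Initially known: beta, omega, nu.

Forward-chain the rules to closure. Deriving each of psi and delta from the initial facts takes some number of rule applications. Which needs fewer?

delta

delta: From beta, Rule 4 gives delta. [1 rule application]
psi: beta holds, so delta follows (Rule 4). omega and delta hold, so theta follows (Rule 5). theta, beta, and omega hold, so phi follows (Rule 7). phi and delta hold, so iota follows (Rule 2). From iota and nu, Rule 8 gives psi. [5 rule applications]
delta needs fewer.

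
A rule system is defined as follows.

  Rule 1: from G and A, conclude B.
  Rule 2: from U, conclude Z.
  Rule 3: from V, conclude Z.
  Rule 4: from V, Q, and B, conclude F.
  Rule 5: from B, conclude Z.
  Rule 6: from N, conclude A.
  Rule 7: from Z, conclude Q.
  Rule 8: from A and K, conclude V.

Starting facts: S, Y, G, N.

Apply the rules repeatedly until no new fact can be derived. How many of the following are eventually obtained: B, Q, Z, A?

4

From N, Rule 6 gives A.
G and A hold, so B follows (Rule 1).
From B, Rule 5 gives Z.
From Z, Rule 7 gives Q.
B: reached.
Q: reached.
Z: reached.
A: reached.
All 4 are reached.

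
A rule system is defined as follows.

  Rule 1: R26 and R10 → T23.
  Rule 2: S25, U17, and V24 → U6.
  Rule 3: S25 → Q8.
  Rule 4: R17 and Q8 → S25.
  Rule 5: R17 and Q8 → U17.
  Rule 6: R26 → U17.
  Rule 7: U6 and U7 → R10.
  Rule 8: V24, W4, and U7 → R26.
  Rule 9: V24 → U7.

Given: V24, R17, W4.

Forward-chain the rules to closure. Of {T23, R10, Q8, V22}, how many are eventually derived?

T23 would need R26 and R10 (Rule 1), but R10 is never established.
R10 would need U6 and U7 (Rule 7), but U6 is never established.
Q8 would need S25 (Rule 3), but S25 is never established.
No rule produces V22, and it is not given.
None of the 4 are reached.

0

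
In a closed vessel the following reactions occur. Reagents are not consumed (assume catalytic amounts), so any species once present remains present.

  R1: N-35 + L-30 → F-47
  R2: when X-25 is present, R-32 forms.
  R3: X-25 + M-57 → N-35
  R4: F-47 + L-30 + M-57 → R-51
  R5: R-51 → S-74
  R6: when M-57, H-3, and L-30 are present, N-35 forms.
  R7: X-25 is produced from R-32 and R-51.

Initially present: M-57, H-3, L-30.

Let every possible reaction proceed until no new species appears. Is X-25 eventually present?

X-25 would need R-32 and R-51 (R7), but R-32 never forms.

No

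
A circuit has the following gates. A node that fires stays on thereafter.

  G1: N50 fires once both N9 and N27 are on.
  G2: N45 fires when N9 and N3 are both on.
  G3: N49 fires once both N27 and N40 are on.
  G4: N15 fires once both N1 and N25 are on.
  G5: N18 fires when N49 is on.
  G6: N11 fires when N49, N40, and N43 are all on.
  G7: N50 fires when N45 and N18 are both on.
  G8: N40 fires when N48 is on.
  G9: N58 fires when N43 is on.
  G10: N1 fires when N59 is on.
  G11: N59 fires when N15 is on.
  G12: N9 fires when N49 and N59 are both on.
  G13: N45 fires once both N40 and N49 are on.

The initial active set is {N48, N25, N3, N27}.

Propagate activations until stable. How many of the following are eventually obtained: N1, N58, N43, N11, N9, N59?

0

N1 would need N59 (G10), but N59 never turns on.
N58 would need N43 (G9), but N43 never turns on.
No rule produces N43, and it is not given.
N11 would need N49, N40, and N43 (G6), but N43 never turns on.
N9 would need N49 and N59 (G12), but N59 never turns on.
N59 would need N15 (G11), but N15 never turns on.
None of the 6 are reached.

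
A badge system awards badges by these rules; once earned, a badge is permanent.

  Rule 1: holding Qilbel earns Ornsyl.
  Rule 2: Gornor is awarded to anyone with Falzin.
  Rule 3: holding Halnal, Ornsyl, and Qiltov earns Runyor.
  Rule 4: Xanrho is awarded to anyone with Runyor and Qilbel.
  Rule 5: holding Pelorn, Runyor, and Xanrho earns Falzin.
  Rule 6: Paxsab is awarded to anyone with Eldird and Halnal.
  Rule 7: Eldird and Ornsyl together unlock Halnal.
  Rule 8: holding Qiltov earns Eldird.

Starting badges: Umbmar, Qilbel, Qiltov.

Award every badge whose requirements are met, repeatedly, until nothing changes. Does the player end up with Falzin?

Falzin would need Pelorn, Runyor, and Xanrho (Rule 5), but Pelorn is never earned.

No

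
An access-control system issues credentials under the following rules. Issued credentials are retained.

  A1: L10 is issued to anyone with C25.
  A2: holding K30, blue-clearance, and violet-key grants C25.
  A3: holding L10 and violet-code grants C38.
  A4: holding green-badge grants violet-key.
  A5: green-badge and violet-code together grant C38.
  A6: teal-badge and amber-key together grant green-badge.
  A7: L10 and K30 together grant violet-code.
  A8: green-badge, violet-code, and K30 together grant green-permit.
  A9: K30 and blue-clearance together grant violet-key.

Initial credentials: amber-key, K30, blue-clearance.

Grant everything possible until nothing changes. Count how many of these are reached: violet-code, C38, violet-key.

Holding K30 and blue-clearance grants violet-key (A9).
Holding K30, blue-clearance, and violet-key grants C25 (A2).
Holding C25 grants L10 (A1).
Holding L10 and K30 grants violet-code (A7).
Holding L10 and violet-code grants C38 (A3).
violet-code: reached.
C38: reached.
violet-key: reached.
All 3 are reached.

3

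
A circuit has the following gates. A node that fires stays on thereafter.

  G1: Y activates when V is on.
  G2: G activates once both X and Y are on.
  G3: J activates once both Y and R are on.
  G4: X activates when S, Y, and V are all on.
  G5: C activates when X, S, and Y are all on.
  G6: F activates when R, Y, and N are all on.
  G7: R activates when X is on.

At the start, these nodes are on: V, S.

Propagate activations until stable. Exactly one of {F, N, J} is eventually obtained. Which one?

J

V is on, so Y activates (G1).
G4: S, Y, and V on → X on.
G7: X on → R on.
Y and R are on, so J activates (G3).
F would need R, Y, and N (G6), but N never turns on. No rule produces N, and it is not given.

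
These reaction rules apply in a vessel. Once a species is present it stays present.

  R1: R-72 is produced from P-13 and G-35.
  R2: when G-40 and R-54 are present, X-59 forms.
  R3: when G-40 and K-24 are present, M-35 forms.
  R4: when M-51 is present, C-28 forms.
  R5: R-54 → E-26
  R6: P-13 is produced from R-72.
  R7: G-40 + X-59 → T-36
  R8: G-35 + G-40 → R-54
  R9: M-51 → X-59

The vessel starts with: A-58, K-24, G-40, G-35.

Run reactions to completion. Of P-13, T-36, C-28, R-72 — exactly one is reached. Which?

G-35 and G-40 present → R-54 forms (R8).
G-40 and R-54 present → X-59 forms (R2).
G-40 and X-59 present → T-36 forms (R7).
C-28 would need M-51 (R4), but M-51 never forms. R-72 would need P-13 and G-35 (R1), but P-13 never forms. P-13 would need R-72 (R6), but R-72 never forms.

T-36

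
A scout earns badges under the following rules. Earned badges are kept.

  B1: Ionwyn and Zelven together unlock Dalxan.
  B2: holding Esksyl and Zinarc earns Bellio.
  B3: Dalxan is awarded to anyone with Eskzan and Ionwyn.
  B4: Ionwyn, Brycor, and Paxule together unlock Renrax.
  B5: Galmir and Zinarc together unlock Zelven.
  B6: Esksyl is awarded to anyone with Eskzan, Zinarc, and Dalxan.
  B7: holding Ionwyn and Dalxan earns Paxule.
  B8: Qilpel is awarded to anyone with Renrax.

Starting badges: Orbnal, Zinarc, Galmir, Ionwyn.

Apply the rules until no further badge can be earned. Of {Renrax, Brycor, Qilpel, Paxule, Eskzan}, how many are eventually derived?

1

With Galmir and Zinarc, Zelven is earned (B5).
With Ionwyn and Zelven, Dalxan is earned (B1).
With Ionwyn and Dalxan, Paxule is earned (B7).
Renrax would need Ionwyn, Brycor, and Paxule (B4), but Brycor is never earned.
No rule produces Brycor, and it is not given.
Qilpel would need Renrax (B8), but Renrax is never earned.
Paxule: reached.
No rule produces Eskzan, and it is not given.
Reached: Paxule — 1 of the 5.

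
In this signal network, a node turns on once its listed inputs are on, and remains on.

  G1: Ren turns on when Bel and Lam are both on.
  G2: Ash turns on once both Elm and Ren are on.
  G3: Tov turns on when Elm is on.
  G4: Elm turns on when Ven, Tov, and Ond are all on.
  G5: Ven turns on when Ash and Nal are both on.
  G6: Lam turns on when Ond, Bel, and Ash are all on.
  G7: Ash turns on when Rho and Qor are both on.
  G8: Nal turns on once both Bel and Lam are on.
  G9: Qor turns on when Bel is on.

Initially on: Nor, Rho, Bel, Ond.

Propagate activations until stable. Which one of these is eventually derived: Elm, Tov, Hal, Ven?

Bel is on, so Qor turns on (G9).
G7: Rho and Qor on → Ash on.
G6: Ond, Bel, and Ash on → Lam on.
G8: Bel and Lam on → Nal on.
G5: Ash and Nal on → Ven on.
Tov would need Elm (G3), but Elm never turns on. No rule produces Hal, and it is not given. Elm would need Ven, Tov, and Ond (G4), but Tov never turns on.

Ven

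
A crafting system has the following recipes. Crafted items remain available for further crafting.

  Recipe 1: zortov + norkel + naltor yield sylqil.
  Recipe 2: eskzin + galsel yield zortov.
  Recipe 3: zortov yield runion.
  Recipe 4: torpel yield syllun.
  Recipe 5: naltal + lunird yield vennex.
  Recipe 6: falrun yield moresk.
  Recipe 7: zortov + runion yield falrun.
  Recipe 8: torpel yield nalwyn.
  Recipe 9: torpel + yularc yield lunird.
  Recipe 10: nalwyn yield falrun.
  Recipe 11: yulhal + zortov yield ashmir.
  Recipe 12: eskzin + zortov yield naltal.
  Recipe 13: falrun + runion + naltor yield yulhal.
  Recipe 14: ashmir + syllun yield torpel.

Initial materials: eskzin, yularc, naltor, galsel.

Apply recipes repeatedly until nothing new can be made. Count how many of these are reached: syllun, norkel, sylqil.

syllun would need torpel (Recipe 4), but torpel is never obtained.
No rule produces norkel, and it is not given.
sylqil would need zortov, norkel, and naltor (Recipe 1), but norkel is never obtained.
None of the 3 are reached.

0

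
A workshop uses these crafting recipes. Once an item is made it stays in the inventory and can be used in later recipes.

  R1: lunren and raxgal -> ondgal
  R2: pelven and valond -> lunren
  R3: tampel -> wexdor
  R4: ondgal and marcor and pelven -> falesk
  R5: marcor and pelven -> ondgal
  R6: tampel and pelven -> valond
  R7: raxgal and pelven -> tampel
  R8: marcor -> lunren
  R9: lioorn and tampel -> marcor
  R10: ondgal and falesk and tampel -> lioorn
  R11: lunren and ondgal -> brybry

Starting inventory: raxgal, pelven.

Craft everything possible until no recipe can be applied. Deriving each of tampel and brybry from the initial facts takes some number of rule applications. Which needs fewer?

tampel

tampel: Using R7, raxgal and pelven make tampel. [1 rule application]
brybry: Using R7, raxgal and pelven make tampel. tampel and pelven -> valond (R6). Using R2, pelven and valond make lunren. Using R1, lunren and raxgal make ondgal. Using R11, lunren and ondgal make brybry. [5 rule applications]
tampel needs fewer.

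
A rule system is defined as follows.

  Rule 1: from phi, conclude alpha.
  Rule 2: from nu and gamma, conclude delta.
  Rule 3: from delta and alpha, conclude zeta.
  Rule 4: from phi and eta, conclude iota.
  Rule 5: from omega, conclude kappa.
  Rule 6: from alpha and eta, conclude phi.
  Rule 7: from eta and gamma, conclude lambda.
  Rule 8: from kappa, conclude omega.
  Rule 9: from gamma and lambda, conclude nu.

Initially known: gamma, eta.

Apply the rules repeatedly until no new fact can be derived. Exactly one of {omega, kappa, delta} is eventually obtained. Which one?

eta and gamma hold, so lambda follows (Rule 7).
From gamma and lambda, Rule 9 gives nu.
nu and gamma hold, so delta follows (Rule 2).
kappa would need omega (Rule 5), but omega is never established. omega would need kappa (Rule 8), but kappa is never established.

delta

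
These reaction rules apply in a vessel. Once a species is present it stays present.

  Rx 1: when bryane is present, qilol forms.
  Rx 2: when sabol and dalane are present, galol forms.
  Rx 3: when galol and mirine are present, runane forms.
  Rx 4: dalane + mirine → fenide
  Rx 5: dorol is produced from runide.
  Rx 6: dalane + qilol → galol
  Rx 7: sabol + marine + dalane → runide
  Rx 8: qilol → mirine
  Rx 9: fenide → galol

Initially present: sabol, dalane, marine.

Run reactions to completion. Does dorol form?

sabol, marine, and dalane present → runide forms (Rx 7).
runide present → dorol forms (Rx 5).

Yes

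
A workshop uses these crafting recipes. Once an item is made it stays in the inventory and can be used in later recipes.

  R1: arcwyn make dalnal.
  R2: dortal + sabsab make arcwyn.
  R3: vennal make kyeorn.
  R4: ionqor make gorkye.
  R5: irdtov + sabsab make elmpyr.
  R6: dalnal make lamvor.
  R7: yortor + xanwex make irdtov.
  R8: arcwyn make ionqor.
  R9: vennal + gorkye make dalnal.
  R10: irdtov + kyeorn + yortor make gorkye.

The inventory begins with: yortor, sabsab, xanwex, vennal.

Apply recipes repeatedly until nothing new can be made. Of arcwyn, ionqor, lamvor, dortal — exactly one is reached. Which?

Using R3, vennal makes kyeorn.
yortor + xanwex → irdtov (R7).
Using R10, irdtov, kyeorn, and yortor make gorkye.
Using R9, vennal and gorkye make dalnal.
dalnal → lamvor (R6).
No rule produces dortal, and it is not given. ionqor would need arcwyn (R8), but arcwyn is never obtained. arcwyn would need dortal and sabsab (R2), but dortal is never obtained.

lamvor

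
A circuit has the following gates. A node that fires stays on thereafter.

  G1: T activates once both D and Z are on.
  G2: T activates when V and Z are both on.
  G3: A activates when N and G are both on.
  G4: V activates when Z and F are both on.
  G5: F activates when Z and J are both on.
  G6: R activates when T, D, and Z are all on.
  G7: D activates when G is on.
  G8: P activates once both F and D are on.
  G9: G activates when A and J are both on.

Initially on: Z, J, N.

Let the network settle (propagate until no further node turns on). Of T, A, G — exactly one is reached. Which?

T

G5: Z and J on → F on.
Z and F are on, so V activates (G4).
G2: V and Z on → T on.
G would need A and J (G9), but A never turns on. A would need N and G (G3), but G never turns on.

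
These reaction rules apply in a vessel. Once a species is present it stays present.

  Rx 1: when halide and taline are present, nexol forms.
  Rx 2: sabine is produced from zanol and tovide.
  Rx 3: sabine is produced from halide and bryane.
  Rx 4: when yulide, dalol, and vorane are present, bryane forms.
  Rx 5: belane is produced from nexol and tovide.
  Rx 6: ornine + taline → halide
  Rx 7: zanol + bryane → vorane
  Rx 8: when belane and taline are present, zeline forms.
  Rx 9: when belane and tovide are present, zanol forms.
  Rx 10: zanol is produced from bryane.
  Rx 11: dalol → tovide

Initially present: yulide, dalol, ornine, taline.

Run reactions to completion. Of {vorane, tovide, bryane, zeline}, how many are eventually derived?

2

dalol present → tovide forms (Rx 11).
ornine and taline present → halide forms (Rx 6).
halide and taline present → nexol forms (Rx 1).
nexol and tovide present → belane forms (Rx 5).
belane and taline present → zeline forms (Rx 8).
vorane would need zanol and bryane (Rx 7), but bryane never forms.
tovide: reached.
bryane would need yulide, dalol, and vorane (Rx 4), but vorane never forms.
zeline: reached.
Reached: tovide and zeline — 2 of the 4.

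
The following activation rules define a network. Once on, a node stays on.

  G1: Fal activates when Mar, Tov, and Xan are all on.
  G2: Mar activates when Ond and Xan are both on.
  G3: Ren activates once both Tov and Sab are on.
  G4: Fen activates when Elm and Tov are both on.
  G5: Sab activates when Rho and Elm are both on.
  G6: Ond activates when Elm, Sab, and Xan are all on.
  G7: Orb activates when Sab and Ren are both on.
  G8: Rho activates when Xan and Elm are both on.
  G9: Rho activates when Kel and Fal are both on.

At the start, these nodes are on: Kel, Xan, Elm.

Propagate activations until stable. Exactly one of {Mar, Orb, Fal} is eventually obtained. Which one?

Mar

G8: Xan and Elm on → Rho on.
Rho and Elm are on, so Sab activates (G5).
Elm, Sab, and Xan are on, so Ond activates (G6).
G2: Ond and Xan on → Mar on.
Fal would need Mar, Tov, and Xan (G1), but Tov never turns on. Orb would need Sab and Ren (G7), but Ren never turns on.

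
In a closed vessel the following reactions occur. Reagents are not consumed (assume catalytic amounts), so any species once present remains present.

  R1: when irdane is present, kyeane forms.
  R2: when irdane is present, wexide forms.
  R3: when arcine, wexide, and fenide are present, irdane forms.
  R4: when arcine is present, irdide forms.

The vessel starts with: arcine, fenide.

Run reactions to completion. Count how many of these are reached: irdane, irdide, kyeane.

arcine present → irdide forms (R4).
irdane would need arcine, wexide, and fenide (R3), but wexide never forms.
irdide: reached.
kyeane would need irdane (R1), but irdane never forms.
Reached: irdide — 1 of the 3.

1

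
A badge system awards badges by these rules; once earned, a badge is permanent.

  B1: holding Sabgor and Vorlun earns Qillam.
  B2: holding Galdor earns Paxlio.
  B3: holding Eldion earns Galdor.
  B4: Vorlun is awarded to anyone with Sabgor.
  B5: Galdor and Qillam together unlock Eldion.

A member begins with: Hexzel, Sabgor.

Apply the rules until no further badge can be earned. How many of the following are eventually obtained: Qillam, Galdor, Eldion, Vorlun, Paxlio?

2

With Sabgor, Vorlun is earned (B4).
With Sabgor and Vorlun, Qillam is earned (B1).
Qillam: reached.
Galdor would need Eldion (B3), but Eldion is never earned.
Eldion would need Galdor and Qillam (B5), but Galdor is never earned.
Vorlun: reached.
Paxlio would need Galdor (B2), but Galdor is never earned.
Reached: Qillam and Vorlun — 2 of the 5.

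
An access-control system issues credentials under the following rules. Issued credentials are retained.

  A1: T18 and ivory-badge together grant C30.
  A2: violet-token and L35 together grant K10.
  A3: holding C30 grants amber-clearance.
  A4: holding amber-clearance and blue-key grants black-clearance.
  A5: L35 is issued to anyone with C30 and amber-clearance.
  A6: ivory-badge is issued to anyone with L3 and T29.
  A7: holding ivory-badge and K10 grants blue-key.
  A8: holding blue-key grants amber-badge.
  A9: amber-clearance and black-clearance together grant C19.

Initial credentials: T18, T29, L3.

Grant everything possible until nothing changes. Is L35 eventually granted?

Yes

Holding L3 and T29 grants ivory-badge (A6).
Holding T18 and ivory-badge grants C30 (A1).
Holding C30 grants amber-clearance (A3).
Holding C30 and amber-clearance grants L35 (A5).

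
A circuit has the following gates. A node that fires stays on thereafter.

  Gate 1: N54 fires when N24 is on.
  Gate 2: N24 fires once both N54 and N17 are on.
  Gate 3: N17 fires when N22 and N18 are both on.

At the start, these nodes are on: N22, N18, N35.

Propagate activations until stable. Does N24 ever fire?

N24 would need N54 and N17 (Gate 2), but N54 never turns on.

No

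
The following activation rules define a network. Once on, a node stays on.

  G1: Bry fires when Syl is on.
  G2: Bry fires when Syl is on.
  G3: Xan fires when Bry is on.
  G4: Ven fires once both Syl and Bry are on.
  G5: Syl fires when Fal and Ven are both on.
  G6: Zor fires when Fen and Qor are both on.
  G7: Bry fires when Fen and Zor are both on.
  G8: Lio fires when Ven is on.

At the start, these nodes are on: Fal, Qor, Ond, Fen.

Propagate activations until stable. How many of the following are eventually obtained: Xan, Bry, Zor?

G6: Fen and Qor on → Zor on.
Fen and Zor are on, so Bry fires (G7).
Bry is on, so Xan fires (G3).
Xan: reached.
Bry: reached.
Zor: reached.
All 3 are reached.

3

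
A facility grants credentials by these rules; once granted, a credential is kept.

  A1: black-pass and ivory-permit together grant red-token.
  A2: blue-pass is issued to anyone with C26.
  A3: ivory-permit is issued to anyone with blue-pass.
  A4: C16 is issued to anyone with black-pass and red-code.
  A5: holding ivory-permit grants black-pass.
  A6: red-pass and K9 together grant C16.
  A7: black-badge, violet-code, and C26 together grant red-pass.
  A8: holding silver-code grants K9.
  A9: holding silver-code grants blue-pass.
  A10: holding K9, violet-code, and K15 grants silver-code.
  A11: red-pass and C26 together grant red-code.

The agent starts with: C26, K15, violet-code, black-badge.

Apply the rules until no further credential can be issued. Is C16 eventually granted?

Yes

Holding C26 grants blue-pass (A2).
Holding black-badge, violet-code, and C26 grants red-pass (A7).
Holding red-pass and C26 grants red-code (A11).
Holding blue-pass grants ivory-permit (A3).
Holding ivory-permit grants black-pass (A5).
Holding black-pass and red-code grants C16 (A4).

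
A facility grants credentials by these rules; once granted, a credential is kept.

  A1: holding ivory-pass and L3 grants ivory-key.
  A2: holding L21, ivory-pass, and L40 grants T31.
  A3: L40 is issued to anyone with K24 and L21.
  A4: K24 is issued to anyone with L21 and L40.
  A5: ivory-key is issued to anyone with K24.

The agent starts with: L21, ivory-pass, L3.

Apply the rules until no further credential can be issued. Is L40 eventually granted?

L40 would need K24 and L21 (A3), but K24 is never granted.

No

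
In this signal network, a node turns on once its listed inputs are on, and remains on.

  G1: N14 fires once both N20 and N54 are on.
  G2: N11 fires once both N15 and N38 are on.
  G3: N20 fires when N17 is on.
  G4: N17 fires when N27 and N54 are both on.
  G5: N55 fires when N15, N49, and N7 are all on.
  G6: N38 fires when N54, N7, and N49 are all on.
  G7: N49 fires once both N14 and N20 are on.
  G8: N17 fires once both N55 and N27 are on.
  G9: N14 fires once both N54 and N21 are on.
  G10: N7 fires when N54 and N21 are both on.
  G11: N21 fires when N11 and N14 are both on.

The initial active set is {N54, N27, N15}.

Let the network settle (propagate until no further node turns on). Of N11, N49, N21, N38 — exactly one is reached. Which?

N49

G4: N27 and N54 on → N17 on.
N17 is on, so N20 fires (G3).
G1: N20 and N54 on → N14 on.
N14 and N20 are on, so N49 fires (G7).
N38 would need N54, N7, and N49 (G6), but N7 never turns on. N11 would need N15 and N38 (G2), but N38 never turns on. N21 would need N11 and N14 (G11), but N11 never turns on.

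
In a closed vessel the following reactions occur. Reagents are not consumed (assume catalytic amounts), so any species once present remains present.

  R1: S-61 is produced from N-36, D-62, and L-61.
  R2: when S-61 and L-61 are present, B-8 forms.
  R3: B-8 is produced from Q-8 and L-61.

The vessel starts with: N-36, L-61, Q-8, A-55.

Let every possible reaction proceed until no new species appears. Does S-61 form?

S-61 would need N-36, D-62, and L-61 (R1), but D-62 never forms.

No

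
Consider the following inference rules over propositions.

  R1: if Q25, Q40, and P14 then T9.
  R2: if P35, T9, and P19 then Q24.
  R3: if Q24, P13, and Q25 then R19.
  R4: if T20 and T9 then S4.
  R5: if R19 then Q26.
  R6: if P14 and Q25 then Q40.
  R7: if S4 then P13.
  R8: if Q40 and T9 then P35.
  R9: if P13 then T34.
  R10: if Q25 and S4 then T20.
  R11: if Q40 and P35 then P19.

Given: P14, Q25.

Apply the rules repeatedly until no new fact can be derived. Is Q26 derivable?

Q26 would need R19 (R5), but R19 is never established.

No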